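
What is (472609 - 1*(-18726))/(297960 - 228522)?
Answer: 491335/69438 ≈ 7.0759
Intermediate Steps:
(472609 - 1*(-18726))/(297960 - 228522) = (472609 + 18726)/69438 = 491335*(1/69438) = 491335/69438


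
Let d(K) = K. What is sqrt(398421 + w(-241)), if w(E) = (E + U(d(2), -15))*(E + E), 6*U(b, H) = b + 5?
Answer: sqrt(4626186)/3 ≈ 716.95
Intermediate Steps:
U(b, H) = 5/6 + b/6 (U(b, H) = (b + 5)/6 = (5 + b)/6 = 5/6 + b/6)
w(E) = 2*E*(7/6 + E) (w(E) = (E + (5/6 + (1/6)*2))*(E + E) = (E + (5/6 + 1/3))*(2*E) = (E + 7/6)*(2*E) = (7/6 + E)*(2*E) = 2*E*(7/6 + E))
sqrt(398421 + w(-241)) = sqrt(398421 + (1/3)*(-241)*(7 + 6*(-241))) = sqrt(398421 + (1/3)*(-241)*(7 - 1446)) = sqrt(398421 + (1/3)*(-241)*(-1439)) = sqrt(398421 + 346799/3) = sqrt(1542062/3) = sqrt(4626186)/3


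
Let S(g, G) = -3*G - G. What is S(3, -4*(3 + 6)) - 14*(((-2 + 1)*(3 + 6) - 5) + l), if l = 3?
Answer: 298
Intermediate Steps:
S(g, G) = -4*G
S(3, -4*(3 + 6)) - 14*(((-2 + 1)*(3 + 6) - 5) + l) = -(-16)*(3 + 6) - 14*(((-2 + 1)*(3 + 6) - 5) + 3) = -(-16)*9 - 14*((-1*9 - 5) + 3) = -4*(-36) - 14*((-9 - 5) + 3) = 144 - 14*(-14 + 3) = 144 - 14*(-11) = 144 + 154 = 298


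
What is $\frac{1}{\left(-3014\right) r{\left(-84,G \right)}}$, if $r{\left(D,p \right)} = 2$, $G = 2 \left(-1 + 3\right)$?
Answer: $- \frac{1}{6028} \approx -0.00016589$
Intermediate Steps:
$G = 4$ ($G = 2 \cdot 2 = 4$)
$\frac{1}{\left(-3014\right) r{\left(-84,G \right)}} = \frac{1}{\left(-3014\right) 2} = \left(- \frac{1}{3014}\right) \frac{1}{2} = - \frac{1}{6028}$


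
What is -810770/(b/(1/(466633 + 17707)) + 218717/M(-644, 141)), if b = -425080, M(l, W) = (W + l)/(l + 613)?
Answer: 407817310/103559266561373 ≈ 3.9380e-6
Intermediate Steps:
M(l, W) = (W + l)/(613 + l)
-810770/(b/(1/(466633 + 17707)) + 218717/M(-644, 141)) = -810770/(-425080/(1/(466633 + 17707)) + 218717/(((141 - 644)/(613 - 644)))) = -810770/(-425080/(1/484340) + 218717/((-503/(-31)))) = -810770/(-425080/1/484340 + 218717/((-1/31*(-503)))) = -810770/(-425080*484340 + 218717/(503/31)) = -810770/(-205883247200 + 218717*(31/503)) = -810770/(-205883247200 + 6780227/503) = -810770/(-103559266561373/503) = -810770*(-503/103559266561373) = 407817310/103559266561373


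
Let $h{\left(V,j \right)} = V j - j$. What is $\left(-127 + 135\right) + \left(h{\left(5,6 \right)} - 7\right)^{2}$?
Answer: $297$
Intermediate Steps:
$h{\left(V,j \right)} = - j + V j$
$\left(-127 + 135\right) + \left(h{\left(5,6 \right)} - 7\right)^{2} = \left(-127 + 135\right) + \left(6 \left(-1 + 5\right) - 7\right)^{2} = 8 + \left(6 \cdot 4 - 7\right)^{2} = 8 + \left(24 - 7\right)^{2} = 8 + 17^{2} = 8 + 289 = 297$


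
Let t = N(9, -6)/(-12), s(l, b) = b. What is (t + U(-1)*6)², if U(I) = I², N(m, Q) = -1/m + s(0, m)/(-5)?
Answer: 2765569/72900 ≈ 37.936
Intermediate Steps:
N(m, Q) = -1/m - m/5 (N(m, Q) = -1/m + m/(-5) = -1/m + m*(-⅕) = -1/m - m/5)
t = 43/270 (t = (-1/9 - ⅕*9)/(-12) = (-1*⅑ - 9/5)*(-1/12) = (-⅑ - 9/5)*(-1/12) = -86/45*(-1/12) = 43/270 ≈ 0.15926)
(t + U(-1)*6)² = (43/270 + (-1)²*6)² = (43/270 + 1*6)² = (43/270 + 6)² = (1663/270)² = 2765569/72900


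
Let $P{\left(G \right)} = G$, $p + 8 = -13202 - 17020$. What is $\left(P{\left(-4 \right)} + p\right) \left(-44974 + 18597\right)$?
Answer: $797482218$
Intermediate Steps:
$p = -30230$ ($p = -8 - 30222 = -30230$)
$\left(P{\left(-4 \right)} + p\right) \left(-44974 + 18597\right) = \left(-4 - 30230\right) \left(-44974 + 18597\right) = \left(-30234\right) \left(-26377\right) = 797482218$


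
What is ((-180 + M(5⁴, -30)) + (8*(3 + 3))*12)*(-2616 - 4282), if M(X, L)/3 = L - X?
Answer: 10822962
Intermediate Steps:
M(X, L) = -3*X + 3*L (M(X, L) = 3*(L - X) = -3*X + 3*L)
((-180 + M(5⁴, -30)) + (8*(3 + 3))*12)*(-2616 - 4282) = ((-180 + (-3*5⁴ + 3*(-30))) + (8*(3 + 3))*12)*(-2616 - 4282) = ((-180 + (-3*625 - 90)) + (8*6)*12)*(-6898) = ((-180 + (-1875 - 90)) + 48*12)*(-6898) = ((-180 - 1965) + 576)*(-6898) = (-2145 + 576)*(-6898) = -1569*(-6898) = 10822962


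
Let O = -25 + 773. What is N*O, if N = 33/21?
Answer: 8228/7 ≈ 1175.4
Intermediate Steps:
O = 748
N = 11/7 (N = 33*(1/21) = 11/7 ≈ 1.5714)
N*O = (11/7)*748 = 8228/7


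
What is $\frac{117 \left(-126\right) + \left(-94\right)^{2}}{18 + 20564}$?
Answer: $- \frac{2953}{10291} \approx -0.28695$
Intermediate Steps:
$\frac{117 \left(-126\right) + \left(-94\right)^{2}}{18 + 20564} = \frac{-14742 + 8836}{20582} = \left(-5906\right) \frac{1}{20582} = - \frac{2953}{10291}$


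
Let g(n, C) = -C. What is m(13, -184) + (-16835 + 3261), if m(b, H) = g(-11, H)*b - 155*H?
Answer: 17338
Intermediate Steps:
m(b, H) = -155*H - H*b (m(b, H) = (-H)*b - 155*H = -H*b - 155*H = -155*H - H*b)
m(13, -184) + (-16835 + 3261) = -184*(-155 - 1*13) + (-16835 + 3261) = -184*(-155 - 13) - 13574 = -184*(-168) - 13574 = 30912 - 13574 = 17338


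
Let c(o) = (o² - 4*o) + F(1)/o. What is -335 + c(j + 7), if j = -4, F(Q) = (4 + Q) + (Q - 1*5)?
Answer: -1013/3 ≈ -337.67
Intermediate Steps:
F(Q) = -1 + 2*Q (F(Q) = (4 + Q) + (Q - 5) = (4 + Q) + (-5 + Q) = -1 + 2*Q)
c(o) = 1/o + o² - 4*o (c(o) = (o² - 4*o) + (-1 + 2*1)/o = (o² - 4*o) + (-1 + 2)/o = (o² - 4*o) + 1/o = 1/o + o² - 4*o)
-335 + c(j + 7) = -335 + (1 + (-4 + 7)²*(-4 + (-4 + 7)))/(-4 + 7) = -335 + (1 + 3²*(-4 + 3))/3 = -335 + (1 + 9*(-1))/3 = -335 + (1 - 9)/3 = -335 + (⅓)*(-8) = -335 - 8/3 = -1013/3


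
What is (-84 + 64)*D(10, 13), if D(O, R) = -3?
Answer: 60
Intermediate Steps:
(-84 + 64)*D(10, 13) = (-84 + 64)*(-3) = -20*(-3) = 60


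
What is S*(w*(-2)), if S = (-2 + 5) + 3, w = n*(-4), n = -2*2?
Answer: -192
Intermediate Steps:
n = -4
w = 16 (w = -4*(-4) = 16)
S = 6 (S = 3 + 3 = 6)
S*(w*(-2)) = 6*(16*(-2)) = 6*(-32) = -192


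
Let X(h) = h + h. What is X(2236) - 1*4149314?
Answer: -4144842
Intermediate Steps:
X(h) = 2*h
X(2236) - 1*4149314 = 2*2236 - 1*4149314 = 4472 - 4149314 = -4144842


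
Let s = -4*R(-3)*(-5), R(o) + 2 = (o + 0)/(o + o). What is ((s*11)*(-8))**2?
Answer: 6969600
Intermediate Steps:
R(o) = -3/2 (R(o) = -2 + (o + 0)/(o + o) = -2 + o/((2*o)) = -2 + o*(1/(2*o)) = -2 + 1/2 = -3/2)
s = -30 (s = -4*(-3/2)*(-5) = 6*(-5) = -30)
((s*11)*(-8))**2 = (-30*11*(-8))**2 = (-330*(-8))**2 = 2640**2 = 6969600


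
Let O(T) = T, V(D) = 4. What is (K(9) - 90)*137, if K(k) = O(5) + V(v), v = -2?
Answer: -11097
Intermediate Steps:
K(k) = 9 (K(k) = 5 + 4 = 9)
(K(9) - 90)*137 = (9 - 90)*137 = -81*137 = -11097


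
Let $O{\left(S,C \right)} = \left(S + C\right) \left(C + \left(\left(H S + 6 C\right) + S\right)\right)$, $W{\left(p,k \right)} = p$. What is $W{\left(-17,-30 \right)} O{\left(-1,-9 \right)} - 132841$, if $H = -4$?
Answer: $-143041$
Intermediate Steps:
$O{\left(S,C \right)} = \left(C + S\right) \left(- 3 S + 7 C\right)$ ($O{\left(S,C \right)} = \left(S + C\right) \left(C + \left(\left(- 4 S + 6 C\right) + S\right)\right) = \left(C + S\right) \left(C + \left(- 3 S + 6 C\right)\right) = \left(C + S\right) \left(- 3 S + 7 C\right)$)
$W{\left(-17,-30 \right)} O{\left(-1,-9 \right)} - 132841 = - 17 \left(- 3 \left(-1\right)^{2} + 7 \left(-9\right)^{2} + 4 \left(-9\right) \left(-1\right)\right) - 132841 = - 17 \left(\left(-3\right) 1 + 7 \cdot 81 + 36\right) - 132841 = - 17 \left(-3 + 567 + 36\right) - 132841 = \left(-17\right) 600 - 132841 = -10200 - 132841 = -143041$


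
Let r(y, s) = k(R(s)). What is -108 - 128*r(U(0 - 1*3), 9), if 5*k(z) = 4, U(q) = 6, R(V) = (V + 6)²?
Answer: -1052/5 ≈ -210.40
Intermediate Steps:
R(V) = (6 + V)²
k(z) = ⅘ (k(z) = (⅕)*4 = ⅘)
r(y, s) = ⅘
-108 - 128*r(U(0 - 1*3), 9) = -108 - 128*⅘ = -108 - 512/5 = -1052/5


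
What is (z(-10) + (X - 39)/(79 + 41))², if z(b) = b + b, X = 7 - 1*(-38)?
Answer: 159201/400 ≈ 398.00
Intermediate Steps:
X = 45 (X = 7 + 38 = 45)
z(b) = 2*b
(z(-10) + (X - 39)/(79 + 41))² = (2*(-10) + (45 - 39)/(79 + 41))² = (-20 + 6/120)² = (-20 + 6*(1/120))² = (-20 + 1/20)² = (-399/20)² = 159201/400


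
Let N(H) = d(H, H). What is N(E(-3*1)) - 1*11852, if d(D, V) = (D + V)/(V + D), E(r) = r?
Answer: -11851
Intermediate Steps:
d(D, V) = 1 (d(D, V) = (D + V)/(D + V) = 1)
N(H) = 1
N(E(-3*1)) - 1*11852 = 1 - 1*11852 = 1 - 11852 = -11851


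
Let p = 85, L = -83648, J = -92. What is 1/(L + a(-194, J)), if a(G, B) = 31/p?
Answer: -85/7110049 ≈ -1.1955e-5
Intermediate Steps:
a(G, B) = 31/85
1/(L + a(-194, J)) = 1/(-83648 + 31/85) = 1/(-7110049/85) = -85/7110049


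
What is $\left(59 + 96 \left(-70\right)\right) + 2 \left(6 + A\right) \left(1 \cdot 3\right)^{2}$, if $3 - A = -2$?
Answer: $-6463$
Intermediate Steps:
$A = 5$ ($A = 3 - -2 = 3 + 2 = 5$)
$\left(59 + 96 \left(-70\right)\right) + 2 \left(6 + A\right) \left(1 \cdot 3\right)^{2} = \left(59 + 96 \left(-70\right)\right) + 2 \left(6 + 5\right) \left(1 \cdot 3\right)^{2} = \left(59 - 6720\right) + 2 \cdot 11 \cdot 3^{2} = -6661 + 22 \cdot 9 = -6661 + 198 = -6463$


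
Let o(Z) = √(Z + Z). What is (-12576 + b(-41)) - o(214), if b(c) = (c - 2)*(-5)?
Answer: -12361 - 2*√107 ≈ -12382.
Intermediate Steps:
o(Z) = √2*√Z (o(Z) = √(2*Z) = √2*√Z)
b(c) = 10 - 5*c (b(c) = (-2 + c)*(-5) = 10 - 5*c)
(-12576 + b(-41)) - o(214) = (-12576 + (10 - 5*(-41))) - √2*√214 = (-12576 + (10 + 205)) - 2*√107 = (-12576 + 215) - 2*√107 = -12361 - 2*√107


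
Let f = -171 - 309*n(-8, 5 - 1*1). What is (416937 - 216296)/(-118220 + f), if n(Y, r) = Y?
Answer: -200641/115919 ≈ -1.7309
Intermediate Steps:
f = 2301 (f = -171 - 309*(-8) = -171 + 2472 = 2301)
(416937 - 216296)/(-118220 + f) = (416937 - 216296)/(-118220 + 2301) = 200641/(-115919) = 200641*(-1/115919) = -200641/115919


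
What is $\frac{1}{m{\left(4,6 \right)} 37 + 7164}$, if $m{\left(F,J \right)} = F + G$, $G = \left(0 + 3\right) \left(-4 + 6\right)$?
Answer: $\frac{1}{7534} \approx 0.00013273$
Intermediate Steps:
$G = 6$ ($G = 3 \cdot 2 = 6$)
$m{\left(F,J \right)} = 6 + F$ ($m{\left(F,J \right)} = F + 6 = 6 + F$)
$\frac{1}{m{\left(4,6 \right)} 37 + 7164} = \frac{1}{\left(6 + 4\right) 37 + 7164} = \frac{1}{10 \cdot 37 + 7164} = \frac{1}{370 + 7164} = \frac{1}{7534}$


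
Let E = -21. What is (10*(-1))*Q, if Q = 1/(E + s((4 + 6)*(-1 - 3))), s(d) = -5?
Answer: 5/13 ≈ 0.38462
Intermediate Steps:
Q = -1/26 (Q = 1/(-21 - 5) = 1/(-26) = -1/26 ≈ -0.038462)
(10*(-1))*Q = (10*(-1))*(-1/26) = -10*(-1/26) = 5/13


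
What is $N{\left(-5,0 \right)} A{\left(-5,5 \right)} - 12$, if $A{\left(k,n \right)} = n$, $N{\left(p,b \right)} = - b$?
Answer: $-12$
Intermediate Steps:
$N{\left(-5,0 \right)} A{\left(-5,5 \right)} - 12 = \left(-1\right) 0 \cdot 5 - 12 = 0 \cdot 5 - 12 = 0 - 12 = -12$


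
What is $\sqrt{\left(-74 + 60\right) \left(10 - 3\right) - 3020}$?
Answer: $i \sqrt{3118} \approx 55.839 i$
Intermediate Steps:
$\sqrt{\left(-74 + 60\right) \left(10 - 3\right) - 3020} = \sqrt{- 14 \left(10 - 3\right) - 3020} = \sqrt{\left(-14\right) 7 - 3020} = \sqrt{-98 - 3020} = \sqrt{-3118} = i \sqrt{3118}$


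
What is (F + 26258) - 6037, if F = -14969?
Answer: 5252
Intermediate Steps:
(F + 26258) - 6037 = (-14969 + 26258) - 6037 = 11289 - 6037 = 5252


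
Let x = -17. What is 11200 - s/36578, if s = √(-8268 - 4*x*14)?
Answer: 11200 - I*√1829/18289 ≈ 11200.0 - 0.0023384*I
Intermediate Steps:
s = 2*I*√1829 (s = √(-8268 - 4*(-17)*14) = √(-8268 + 68*14) = √(-8268 + 952) = √(-7316) = 2*I*√1829 ≈ 85.534*I)
11200 - s/36578 = 11200 - 2*I*√1829/36578 = 11200 - I*√1829/18289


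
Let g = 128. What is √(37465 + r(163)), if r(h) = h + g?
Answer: 2*√9439 ≈ 194.31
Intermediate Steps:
r(h) = 128 + h (r(h) = h + 128 = 128 + h)
√(37465 + r(163)) = √(37465 + (128 + 163)) = √(37465 + 291) = √37756 = 2*√9439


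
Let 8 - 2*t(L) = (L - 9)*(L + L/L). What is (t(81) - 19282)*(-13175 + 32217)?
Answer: -423303660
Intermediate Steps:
t(L) = 4 - (1 + L)*(-9 + L)/2 (t(L) = 4 - (L - 9)*(L + L/L)/2 = 4 - (-9 + L)*(L + 1)/2 = 4 - (-9 + L)*(1 + L)/2 = 4 - (1 + L)*(-9 + L)/2)
(t(81) - 19282)*(-13175 + 32217) = ((17/2 + 4*81 - 1/2*81**2) - 19282)*(-13175 + 32217) = ((17/2 + 324 - 1/2*6561) - 19282)*19042 = ((17/2 + 324 - 6561/2) - 19282)*19042 = (-2948 - 19282)*19042 = -22230*19042 = -423303660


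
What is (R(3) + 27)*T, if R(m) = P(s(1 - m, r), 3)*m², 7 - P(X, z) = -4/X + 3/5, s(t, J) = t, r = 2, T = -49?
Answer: -16317/5 ≈ -3263.4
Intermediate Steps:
P(X, z) = 32/5 + 4/X (P(X, z) = 7 - (-4/X + 3/5) = 7 - (-4/X + 3*(⅕)) = 7 - (-4/X + ⅗) = 7 - (⅗ - 4/X) = 7 + (-⅗ + 4/X) = 32/5 + 4/X)
R(m) = m²*(32/5 + 4/(1 - m)) (R(m) = (32/5 + 4/(1 - m))*m² = m²*(32/5 + 4/(1 - m)))
(R(3) + 27)*T = ((⅘)*3²*(-13 + 8*3)/(-1 + 3) + 27)*(-49) = ((⅘)*9*(-13 + 24)/2 + 27)*(-49) = ((⅘)*9*(½)*11 + 27)*(-49) = (198/5 + 27)*(-49) = (333/5)*(-49) = -16317/5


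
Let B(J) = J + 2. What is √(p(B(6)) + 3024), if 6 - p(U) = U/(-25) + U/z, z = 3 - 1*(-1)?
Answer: 6*√2103/5 ≈ 55.030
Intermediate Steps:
z = 4 (z = 3 + 1 = 4)
B(J) = 2 + J
p(U) = 6 - 21*U/100 (p(U) = 6 - (U/(-25) + U/4) = 6 - (U*(-1/25) + U*(¼)) = 6 - (-U/25 + U/4) = 6 - 21*U/100)
√(p(B(6)) + 3024) = √((6 - 21*(2 + 6)/100) + 3024) = √((6 - 21/100*8) + 3024) = √((6 - 42/25) + 3024) = √(108/25 + 3024) = √(75708/25) = 6*√2103/5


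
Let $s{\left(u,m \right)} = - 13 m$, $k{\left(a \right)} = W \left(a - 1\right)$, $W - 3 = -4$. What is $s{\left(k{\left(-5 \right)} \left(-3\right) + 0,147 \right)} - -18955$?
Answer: $17044$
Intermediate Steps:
$W = -1$ ($W = 3 - 4 = -1$)
$k{\left(a \right)} = 1 - a$ ($k{\left(a \right)} = - (a - 1) = - (-1 + a) = 1 - a$)
$s{\left(k{\left(-5 \right)} \left(-3\right) + 0,147 \right)} - -18955 = \left(-13\right) 147 - -18955 = -1911 + 18955 = 17044$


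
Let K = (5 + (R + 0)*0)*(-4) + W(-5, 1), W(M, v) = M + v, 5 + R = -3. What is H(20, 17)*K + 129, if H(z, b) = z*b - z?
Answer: -7551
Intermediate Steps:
R = -8 (R = -5 - 3 = -8)
H(z, b) = -z + b*z (H(z, b) = b*z - z = -z + b*z)
K = -24 (K = (5 + (-8 + 0)*0)*(-4) + (-5 + 1) = (5 - 8*0)*(-4) - 4 = (5 + 0)*(-4) - 4 = 5*(-4) - 4 = -20 - 4 = -24)
H(20, 17)*K + 129 = (20*(-1 + 17))*(-24) + 129 = (20*16)*(-24) + 129 = 320*(-24) + 129 = -7680 + 129 = -7551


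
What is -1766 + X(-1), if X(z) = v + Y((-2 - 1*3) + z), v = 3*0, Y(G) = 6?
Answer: -1760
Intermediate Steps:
v = 0
X(z) = 6 (X(z) = 0 + 6 = 6)
-1766 + X(-1) = -1766 + 6 = -1760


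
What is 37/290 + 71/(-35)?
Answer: -3859/2030 ≈ -1.9010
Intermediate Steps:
37/290 + 71/(-35) = 37*(1/290) + 71*(-1/35) = 37/290 - 71/35 = -3859/2030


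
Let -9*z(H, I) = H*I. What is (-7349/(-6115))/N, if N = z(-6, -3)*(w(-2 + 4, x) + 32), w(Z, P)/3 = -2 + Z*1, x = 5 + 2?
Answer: -7349/391360 ≈ -0.018778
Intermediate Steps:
x = 7
w(Z, P) = -6 + 3*Z (w(Z, P) = 3*(-2 + Z*1) = 3*(-2 + Z) = -6 + 3*Z)
z(H, I) = -H*I/9
N = -64 (N = (-⅑*(-6)*(-3))*((-6 + 3*(-2 + 4)) + 32) = -2*((-6 + 3*2) + 32) = -2*((-6 + 6) + 32) = -2*(0 + 32) = -2*32 = -64)
(-7349/(-6115))/N = -7349/(-6115)/(-64) = -7349*(-1/6115)*(-1/64) = (7349/6115)*(-1/64) = -7349/391360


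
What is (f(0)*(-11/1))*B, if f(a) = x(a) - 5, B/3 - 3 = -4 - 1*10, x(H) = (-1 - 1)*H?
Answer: -1815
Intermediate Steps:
x(H) = -2*H
B = -33 (B = 9 + 3*(-4 - 1*10) = 9 + 3*(-4 - 10) = 9 + 3*(-14) = 9 - 42 = -33)
f(a) = -5 - 2*a (f(a) = -2*a - 5 = -5 - 2*a)
(f(0)*(-11/1))*B = ((-5 - 2*0)*(-11/1))*(-33) = ((-5 + 0)*(-11*1))*(-33) = -5*(-11)*(-33) = 55*(-33) = -1815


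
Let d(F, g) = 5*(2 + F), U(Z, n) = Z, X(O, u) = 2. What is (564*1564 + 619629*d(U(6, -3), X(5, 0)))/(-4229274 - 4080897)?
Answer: -8555752/2770057 ≈ -3.0887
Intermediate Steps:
d(F, g) = 10 + 5*F
(564*1564 + 619629*d(U(6, -3), X(5, 0)))/(-4229274 - 4080897) = (564*1564 + 619629*(10 + 5*6))/(-4229274 - 4080897) = (882096 + 619629*(10 + 30))/(-8310171) = (882096 + 619629*40)*(-1/8310171) = (882096 + 24785160)*(-1/8310171) = 25667256*(-1/8310171) = -8555752/2770057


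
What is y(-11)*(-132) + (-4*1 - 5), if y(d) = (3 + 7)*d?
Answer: 14511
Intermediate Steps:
y(d) = 10*d
y(-11)*(-132) + (-4*1 - 5) = (10*(-11))*(-132) + (-4*1 - 5) = -110*(-132) + (-4 - 5) = 14520 - 9 = 14511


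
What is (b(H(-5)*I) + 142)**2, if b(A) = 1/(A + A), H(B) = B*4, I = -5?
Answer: 806616801/40000 ≈ 20165.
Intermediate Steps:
H(B) = 4*B
b(A) = 1/(2*A)
(b(H(-5)*I) + 142)**2 = (1/(2*(((4*(-5))*(-5)))) + 142)**2 = (1/(2*((-20*(-5)))) + 142)**2 = ((1/2)/100 + 142)**2 = ((1/2)*(1/100) + 142)**2 = (1/200 + 142)**2 = (28401/200)**2 = 806616801/40000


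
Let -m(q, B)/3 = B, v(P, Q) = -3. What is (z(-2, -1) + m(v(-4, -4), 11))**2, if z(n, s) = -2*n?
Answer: 841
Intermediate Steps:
m(q, B) = -3*B
(z(-2, -1) + m(v(-4, -4), 11))**2 = (-2*(-2) - 3*11)**2 = (4 - 33)**2 = (-29)**2 = 841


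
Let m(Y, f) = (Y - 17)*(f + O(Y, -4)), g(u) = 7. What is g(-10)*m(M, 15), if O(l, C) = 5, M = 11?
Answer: -840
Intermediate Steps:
m(Y, f) = (-17 + Y)*(5 + f) (m(Y, f) = (Y - 17)*(f + 5) = (-17 + Y)*(5 + f))
g(-10)*m(M, 15) = 7*(-85 - 17*15 + 5*11 + 11*15) = 7*(-85 - 255 + 55 + 165) = 7*(-120) = -840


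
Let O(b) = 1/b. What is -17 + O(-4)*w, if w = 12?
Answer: -20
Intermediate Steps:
-17 + O(-4)*w = -17 + 12/(-4) = -17 - 1/4*12 = -17 - 3 = -20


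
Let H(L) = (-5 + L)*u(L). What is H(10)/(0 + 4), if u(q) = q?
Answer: 25/2 ≈ 12.500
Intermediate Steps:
H(L) = L*(-5 + L) (H(L) = (-5 + L)*L = L*(-5 + L))
H(10)/(0 + 4) = (10*(-5 + 10))/(0 + 4) = (10*5)/4 = 50*(¼) = 25/2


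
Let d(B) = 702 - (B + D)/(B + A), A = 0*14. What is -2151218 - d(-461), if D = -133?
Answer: -992034526/461 ≈ -2.1519e+6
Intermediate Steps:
A = 0
d(B) = 702 - (-133 + B)/B (d(B) = 702 - (B - 133)/(B + 0) = 702 - (-133 + B)/B)
-2151218 - d(-461) = -2151218 - (701 + 133/(-461)) = -2151218 - (701 + 133*(-1/461)) = -2151218 - (701 - 133/461) = -2151218 - 1*323028/461 = -2151218 - 323028/461 = -992034526/461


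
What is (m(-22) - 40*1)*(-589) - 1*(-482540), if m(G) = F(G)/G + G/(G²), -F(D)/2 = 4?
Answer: 11130077/22 ≈ 5.0591e+5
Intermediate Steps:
F(D) = -8 (F(D) = -2*4 = -8)
m(G) = -7/G (m(G) = -8/G + G/(G²) = -8/G + G/G² = -8/G + 1/G = -7/G)
(m(-22) - 40*1)*(-589) - 1*(-482540) = (-7/(-22) - 40*1)*(-589) - 1*(-482540) = (-7*(-1/22) - 40)*(-589) + 482540 = (7/22 - 40)*(-589) + 482540 = -873/22*(-589) + 482540 = 514197/22 + 482540 = 11130077/22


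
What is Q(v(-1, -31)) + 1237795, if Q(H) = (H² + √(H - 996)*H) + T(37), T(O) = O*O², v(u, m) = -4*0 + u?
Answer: 1288449 - I*√997 ≈ 1.2884e+6 - 31.575*I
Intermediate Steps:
v(u, m) = u (v(u, m) = 0 + u = u)
T(O) = O³
Q(H) = 50653 + H² + H*√(-996 + H) (Q(H) = (H² + √(H - 996)*H) + 37³ = (H² + √(-996 + H)*H) + 50653 = (H² + H*√(-996 + H)) + 50653 = 50653 + H² + H*√(-996 + H))
Q(v(-1, -31)) + 1237795 = (50653 + (-1)² - √(-996 - 1)) + 1237795 = (50653 + 1 - √(-997)) + 1237795 = (50653 + 1 - I*√997) + 1237795 = (50654 - I*√997) + 1237795 = 1288449 - I*√997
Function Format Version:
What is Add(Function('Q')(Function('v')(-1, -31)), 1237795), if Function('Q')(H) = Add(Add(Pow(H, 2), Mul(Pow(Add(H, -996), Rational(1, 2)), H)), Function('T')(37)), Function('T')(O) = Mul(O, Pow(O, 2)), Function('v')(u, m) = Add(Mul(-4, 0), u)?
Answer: Add(1288449, Mul(-1, I, Pow(997, Rational(1, 2)))) ≈ Add(1.2884e+6, Mul(-31.575, I))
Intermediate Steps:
Function('v')(u, m) = u (Function('v')(u, m) = Add(0, u) = u)
Function('T')(O) = Pow(O, 3)
Function('Q')(H) = Add(50653, Pow(H, 2), Mul(H, Pow(Add(-996, H), Rational(1, 2)))) (Function('Q')(H) = Add(Add(Pow(H, 2), Mul(Pow(Add(H, -996), Rational(1, 2)), H)), Pow(37, 3)) = Add(Add(Pow(H, 2), Mul(Pow(Add(-996, H), Rational(1, 2)), H)), 50653) = Add(Add(Pow(H, 2), Mul(H, Pow(Add(-996, H), Rational(1, 2)))), 50653) = Add(50653, Pow(H, 2), Mul(H, Pow(Add(-996, H), Rational(1, 2)))))
Add(Function('Q')(Function('v')(-1, -31)), 1237795) = Add(Add(50653, Pow(-1, 2), Mul(-1, Pow(Add(-996, -1), Rational(1, 2)))), 1237795) = Add(Add(50653, 1, Mul(-1, Pow(-997, Rational(1, 2)))), 1237795) = Add(Add(50653, 1, Mul(-1, Mul(I, Pow(997, Rational(1, 2))))), 1237795) = Add(Add(50653, 1, Mul(-1, I, Pow(997, Rational(1, 2)))), 1237795) = Add(Add(50654, Mul(-1, I, Pow(997, Rational(1, 2)))), 1237795) = Add(1288449, Mul(-1, I, Pow(997, Rational(1, 2))))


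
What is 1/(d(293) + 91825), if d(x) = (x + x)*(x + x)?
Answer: 1/435221 ≈ 2.2977e-6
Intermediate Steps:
d(x) = 4*x**2 (d(x) = (2*x)*(2*x) = 4*x**2)
1/(d(293) + 91825) = 1/(4*293**2 + 91825) = 1/(4*85849 + 91825) = 1/(343396 + 91825) = 1/435221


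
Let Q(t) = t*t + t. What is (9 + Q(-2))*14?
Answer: 154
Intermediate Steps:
Q(t) = t + t² (Q(t) = t² + t = t + t²)
(9 + Q(-2))*14 = (9 - 2*(1 - 2))*14 = (9 - 2*(-1))*14 = (9 + 2)*14 = 11*14 = 154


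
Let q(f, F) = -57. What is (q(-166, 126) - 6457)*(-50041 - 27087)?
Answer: 502411792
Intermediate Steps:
(q(-166, 126) - 6457)*(-50041 - 27087) = (-57 - 6457)*(-50041 - 27087) = -6514*(-77128) = 502411792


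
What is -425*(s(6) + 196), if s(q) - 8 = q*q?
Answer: -102000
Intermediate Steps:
s(q) = 8 + q² (s(q) = 8 + q*q = 8 + q²)
-425*(s(6) + 196) = -425*((8 + 6²) + 196) = -425*((8 + 36) + 196) = -425*(44 + 196) = -425*240 = -102000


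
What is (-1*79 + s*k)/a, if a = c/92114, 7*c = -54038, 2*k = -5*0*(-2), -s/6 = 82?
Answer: 25469521/27019 ≈ 942.65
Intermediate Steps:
s = -492 (s = -6*82 = -492)
k = 0 (k = (-5*0*(-2))/2 = (0*(-2))/2 = (1/2)*0 = 0)
c = -54038/7 (c = (1/7)*(-54038) = -54038/7 ≈ -7719.7)
a = -27019/322399 (a = -54038/7/92114 = -54038/7*1/92114 = -27019/322399 ≈ -0.083806)
(-1*79 + s*k)/a = (-1*79 - 492*0)/(-27019/322399) = (-79 + 0)*(-322399/27019) = -79*(-322399/27019) = 25469521/27019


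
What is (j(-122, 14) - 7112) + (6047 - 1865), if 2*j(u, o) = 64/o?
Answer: -20494/7 ≈ -2927.7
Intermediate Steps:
j(u, o) = 32/o (j(u, o) = (64/o)/2 = 32/o)
(j(-122, 14) - 7112) + (6047 - 1865) = (32/14 - 7112) + (6047 - 1865) = (32*(1/14) - 7112) + 4182 = (16/7 - 7112) + 4182 = -49768/7 + 4182 = -20494/7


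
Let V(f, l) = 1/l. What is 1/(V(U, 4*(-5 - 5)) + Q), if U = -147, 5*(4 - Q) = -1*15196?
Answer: 40/121727 ≈ 0.00032860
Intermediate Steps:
Q = 15216/5 (Q = 4 - (-1)*15196/5 = 4 - ⅕*(-15196) = 4 + 15196/5 = 15216/5 ≈ 3043.2)
1/(V(U, 4*(-5 - 5)) + Q) = 1/(1/(4*(-5 - 5)) + 15216/5) = 1/(1/(4*(-10)) + 15216/5) = 1/(1/(-40) + 15216/5) = 1/(-1/40 + 15216/5) = 1/(121727/40) = 40/121727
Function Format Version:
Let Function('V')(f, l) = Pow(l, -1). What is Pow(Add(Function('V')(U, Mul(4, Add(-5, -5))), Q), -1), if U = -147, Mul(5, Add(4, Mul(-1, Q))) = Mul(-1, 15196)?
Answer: Rational(40, 121727) ≈ 0.00032860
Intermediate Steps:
Q = Rational(15216, 5) (Q = Add(4, Mul(Rational(-1, 5), Mul(-1, 15196))) = Add(4, Mul(Rational(-1, 5), -15196)) = Add(4, Rational(15196, 5)) = Rational(15216, 5) ≈ 3043.2)
Pow(Add(Function('V')(U, Mul(4, Add(-5, -5))), Q), -1) = Pow(Add(Pow(Mul(4, Add(-5, -5)), -1), Rational(15216, 5)), -1) = Pow(Add(Pow(Mul(4, -10), -1), Rational(15216, 5)), -1) = Pow(Add(Pow(-40, -1), Rational(15216, 5)), -1) = Pow(Add(Rational(-1, 40), Rational(15216, 5)), -1) = Pow(Rational(121727, 40), -1) = Rational(40, 121727)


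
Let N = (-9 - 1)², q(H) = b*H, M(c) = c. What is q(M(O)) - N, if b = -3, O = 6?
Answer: -118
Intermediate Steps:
q(H) = -3*H
N = 100 (N = (-10)² = 100)
q(M(O)) - N = -3*6 - 1*100 = -18 - 100 = -118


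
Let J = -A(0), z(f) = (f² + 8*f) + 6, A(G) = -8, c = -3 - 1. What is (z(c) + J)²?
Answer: 4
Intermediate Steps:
c = -4
z(f) = 6 + f² + 8*f
J = 8 (J = -1*(-8) = 8)
(z(c) + J)² = ((6 + (-4)² + 8*(-4)) + 8)² = ((6 + 16 - 32) + 8)² = (-10 + 8)² = (-2)² = 4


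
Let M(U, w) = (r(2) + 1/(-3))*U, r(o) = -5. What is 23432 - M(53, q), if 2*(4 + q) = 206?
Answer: 71144/3 ≈ 23715.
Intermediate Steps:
q = 99 (q = -4 + (½)*206 = -4 + 103 = 99)
M(U, w) = -16*U/3 (M(U, w) = (-5 + 1/(-3))*U = (-5 - ⅓)*U = -16*U/3)
23432 - M(53, q) = 23432 - (-16)*53/3 = 23432 - 1*(-848/3) = 23432 + 848/3 = 71144/3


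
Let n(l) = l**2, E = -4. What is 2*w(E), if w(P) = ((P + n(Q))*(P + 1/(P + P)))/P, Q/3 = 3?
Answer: 2541/16 ≈ 158.81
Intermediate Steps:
Q = 9 (Q = 3*3 = 9)
w(P) = (81 + P)*(P + 1/(2*P))/P (w(P) = ((P + 9**2)*(P + 1/(P + P)))/P = ((P + 81)*(P + 1/(2*P)))/P = ((81 + P)*(P + 1/(2*P)))/P = (81 + P)*(P + 1/(2*P))/P)
2*w(E) = 2*(81 - 4 + (1/2)/(-4) + (81/2)/(-4)**2) = 2*(81 - 4 + (1/2)*(-1/4) + (81/2)*(1/16)) = 2*(81 - 4 - 1/8 + 81/32) = 2*(2541/32) = 2541/16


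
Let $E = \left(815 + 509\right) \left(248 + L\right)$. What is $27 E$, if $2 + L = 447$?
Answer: $24773364$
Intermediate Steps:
$L = 445$ ($L = -2 + 447 = 445$)
$E = 917532$ ($E = \left(815 + 509\right) \left(248 + 445\right) = 1324 \cdot 693 = 917532$)
$27 E = 27 \cdot 917532 = 24773364$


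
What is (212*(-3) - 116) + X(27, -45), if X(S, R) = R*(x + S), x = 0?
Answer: -1967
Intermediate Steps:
X(S, R) = R*S (X(S, R) = R*(0 + S) = R*S)
(212*(-3) - 116) + X(27, -45) = (212*(-3) - 116) - 45*27 = (-636 - 116) - 1215 = -752 - 1215 = -1967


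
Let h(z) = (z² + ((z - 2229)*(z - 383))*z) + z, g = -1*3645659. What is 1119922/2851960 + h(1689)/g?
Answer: 1696527685640299/5198636820820 ≈ 326.34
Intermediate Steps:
g = -3645659
h(z) = z + z² + z*(-2229 + z)*(-383 + z) (h(z) = (z² + ((-2229 + z)*(-383 + z))*z) + z = (z² + z*(-2229 + z)*(-383 + z)) + z = z + z² + z*(-2229 + z)*(-383 + z))
1119922/2851960 + h(1689)/g = 1119922/2851960 + (1689*(853708 + 1689² - 2611*1689))/(-3645659) = 1119922*(1/2851960) + (1689*(853708 + 2852721 - 4409979))*(-1/3645659) = 559961/1425980 + (1689*(-703550))*(-1/3645659) = 559961/1425980 - 1188295950*(-1/3645659) = 559961/1425980 + 1188295950/3645659 = 1696527685640299/5198636820820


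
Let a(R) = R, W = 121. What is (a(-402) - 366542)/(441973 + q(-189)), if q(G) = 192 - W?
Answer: -91736/110511 ≈ -0.83011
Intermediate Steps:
q(G) = 71 (q(G) = 192 - 1*121 = 192 - 121 = 71)
(a(-402) - 366542)/(441973 + q(-189)) = (-402 - 366542)/(441973 + 71) = -366944/442044 = -366944*1/442044 = -91736/110511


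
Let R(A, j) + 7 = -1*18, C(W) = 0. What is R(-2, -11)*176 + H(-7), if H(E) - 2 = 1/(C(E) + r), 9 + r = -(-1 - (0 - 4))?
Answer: -52777/12 ≈ -4398.1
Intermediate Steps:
R(A, j) = -25 (R(A, j) = -7 - 1*18 = -7 - 18 = -25)
r = -12 (r = -9 - (-1 - (0 - 4)) = -9 - (-1 - 1*(-4)) = -9 - (-1 + 4) = -9 - 1*3 = -9 - 3 = -12)
H(E) = 23/12 (H(E) = 2 + 1/(0 - 12) = 2 + 1/(-12) = 2 - 1/12 = 23/12)
R(-2, -11)*176 + H(-7) = -25*176 + 23/12 = -4400 + 23/12 = -52777/12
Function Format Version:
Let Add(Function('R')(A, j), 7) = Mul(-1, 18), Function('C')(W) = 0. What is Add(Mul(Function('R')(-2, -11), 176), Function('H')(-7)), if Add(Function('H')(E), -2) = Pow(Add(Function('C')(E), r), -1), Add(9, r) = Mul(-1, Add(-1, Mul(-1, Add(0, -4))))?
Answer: Rational(-52777, 12) ≈ -4398.1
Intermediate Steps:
Function('R')(A, j) = -25 (Function('R')(A, j) = Add(-7, Mul(-1, 18)) = Add(-7, -18) = -25)
r = -12 (r = Add(-9, Mul(-1, Add(-1, Mul(-1, Add(0, -4))))) = Add(-9, Mul(-1, Add(-1, Mul(-1, -4)))) = Add(-9, Mul(-1, Add(-1, 4))) = Add(-9, Mul(-1, 3)) = Add(-9, -3) = -12)
Function('H')(E) = Rational(23, 12) (Function('H')(E) = Add(2, Pow(Add(0, -12), -1)) = Add(2, Pow(-12, -1)) = Add(2, Rational(-1, 12)) = Rational(23, 12))
Add(Mul(Function('R')(-2, -11), 176), Function('H')(-7)) = Add(Mul(-25, 176), Rational(23, 12)) = Add(-4400, Rational(23, 12)) = Rational(-52777, 12)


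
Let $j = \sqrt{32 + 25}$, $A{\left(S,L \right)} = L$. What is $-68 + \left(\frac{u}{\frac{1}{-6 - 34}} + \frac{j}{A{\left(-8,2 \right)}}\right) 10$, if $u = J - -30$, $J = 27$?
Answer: $-22868 + 5 \sqrt{57} \approx -22830.0$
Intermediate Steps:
$j = \sqrt{57} \approx 7.5498$
$u = 57$ ($u = 27 - -30 = 27 + 30 = 57$)
$-68 + \left(\frac{u}{\frac{1}{-6 - 34}} + \frac{j}{A{\left(-8,2 \right)}}\right) 10 = -68 + \left(\frac{57}{\frac{1}{-6 - 34}} + \frac{\sqrt{57}}{2}\right) 10 = -68 + \left(\frac{57}{\frac{1}{-40}} + \sqrt{57} \cdot \frac{1}{2}\right) 10 = -68 + \left(\frac{57}{- \frac{1}{40}} + \frac{\sqrt{57}}{2}\right) 10 = -68 + \left(57 \left(-40\right) + \frac{\sqrt{57}}{2}\right) 10 = -68 + \left(-2280 + \frac{\sqrt{57}}{2}\right) 10 = -68 - \left(22800 - 5 \sqrt{57}\right) = -22868 + 5 \sqrt{57}$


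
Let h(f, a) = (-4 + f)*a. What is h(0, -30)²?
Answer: 14400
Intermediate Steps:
h(f, a) = a*(-4 + f)
h(0, -30)² = (-30*(-4 + 0))² = (-30*(-4))² = 120² = 14400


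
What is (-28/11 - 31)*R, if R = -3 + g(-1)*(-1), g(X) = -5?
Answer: -738/11 ≈ -67.091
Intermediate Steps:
R = 2 (R = -3 - 5*(-1) = -3 + 5 = 2)
(-28/11 - 31)*R = (-28/11 - 31)*2 = -369/11*2 = -738/11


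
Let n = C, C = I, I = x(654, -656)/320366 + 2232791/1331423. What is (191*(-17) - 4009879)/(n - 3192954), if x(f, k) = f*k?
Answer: 855884721118948534/680965475465788009 ≈ 1.2569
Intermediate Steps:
I = 72048950177/213271330409 (I = (654*(-656))/320366 + 2232791/1331423 = -429024*1/320366 + 2232791*(1/1331423) = -214512/160183 + 2232791/1331423 = 72048950177/213271330409 ≈ 0.33783)
C = 72048950177/213271330409 ≈ 0.33783
n = 72048950177/213271330409 ≈ 0.33783
(191*(-17) - 4009879)/(n - 3192954) = (191*(-17) - 4009879)/(72048950177/213271330409 - 3192954) = (-3247 - 4009879)/(-680965475465788009/213271330409) = -4013126*(-213271330409/680965475465788009) = 855884721118948534/680965475465788009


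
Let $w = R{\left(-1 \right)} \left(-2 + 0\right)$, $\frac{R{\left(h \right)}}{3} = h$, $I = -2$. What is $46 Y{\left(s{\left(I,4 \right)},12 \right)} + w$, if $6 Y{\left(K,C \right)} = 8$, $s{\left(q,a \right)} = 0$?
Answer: $\frac{202}{3} \approx 67.333$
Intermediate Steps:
$Y{\left(K,C \right)} = \frac{4}{3}$ ($Y{\left(K,C \right)} = \frac{1}{6} \cdot 8 = \frac{4}{3}$)
$R{\left(h \right)} = 3 h$
$w = 6$ ($w = 3 \left(-1\right) \left(-2 + 0\right) = \left(-3\right) \left(-2\right) = 6$)
$46 Y{\left(s{\left(I,4 \right)},12 \right)} + w = 46 \cdot \frac{4}{3} + 6 = \frac{184}{3} + 6 = \frac{202}{3}$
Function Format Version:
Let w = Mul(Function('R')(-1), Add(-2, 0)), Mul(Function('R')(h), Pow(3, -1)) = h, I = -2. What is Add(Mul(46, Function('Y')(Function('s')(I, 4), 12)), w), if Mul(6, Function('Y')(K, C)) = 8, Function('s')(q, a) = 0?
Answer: Rational(202, 3) ≈ 67.333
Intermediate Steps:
Function('Y')(K, C) = Rational(4, 3) (Function('Y')(K, C) = Mul(Rational(1, 6), 8) = Rational(4, 3))
Function('R')(h) = Mul(3, h)
w = 6 (w = Mul(Mul(3, -1), Add(-2, 0)) = Mul(-3, -2) = 6)
Add(Mul(46, Function('Y')(Function('s')(I, 4), 12)), w) = Add(Mul(46, Rational(4, 3)), 6) = Add(Rational(184, 3), 6) = Rational(202, 3)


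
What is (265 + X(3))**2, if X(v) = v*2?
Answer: 73441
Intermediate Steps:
X(v) = 2*v
(265 + X(3))**2 = (265 + 2*3)**2 = (265 + 6)**2 = 271**2 = 73441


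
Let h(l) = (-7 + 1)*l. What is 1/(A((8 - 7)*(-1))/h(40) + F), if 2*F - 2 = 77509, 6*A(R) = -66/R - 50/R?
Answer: 360/13951951 ≈ 2.5803e-5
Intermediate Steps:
A(R) = -58/(3*R) (A(R) = (-66/R - 50/R)/6 = (-116/R)/6 = -58/(3*R))
h(l) = -6*l
F = 77511/2 (F = 1 + (½)*77509 = 1 + 77509/2 = 77511/2 ≈ 38756.)
1/(A((8 - 7)*(-1))/h(40) + F) = 1/((-58*(-1/(8 - 7))/3)/((-6*40)) + 77511/2) = 1/(-58/(3*(1*(-1)))/(-240) + 77511/2) = 1/(-58/3/(-1)*(-1/240) + 77511/2) = 1/(-58/3*(-1)*(-1/240) + 77511/2) = 1/((58/3)*(-1/240) + 77511/2) = 1/(-29/360 + 77511/2) = 1/(13951951/360) = 360/13951951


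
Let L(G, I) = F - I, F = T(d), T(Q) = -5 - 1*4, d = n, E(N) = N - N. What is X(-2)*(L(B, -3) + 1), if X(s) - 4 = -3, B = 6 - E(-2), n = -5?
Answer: -5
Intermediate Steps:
E(N) = 0
d = -5
B = 6 (B = 6 - 1*0 = 6 + 0 = 6)
X(s) = 1 (X(s) = 4 - 3 = 1)
T(Q) = -9 (T(Q) = -5 - 4 = -9)
F = -9
L(G, I) = -9 - I
X(-2)*(L(B, -3) + 1) = 1*((-9 - 1*(-3)) + 1) = 1*((-9 + 3) + 1) = 1*(-6 + 1) = 1*(-5) = -5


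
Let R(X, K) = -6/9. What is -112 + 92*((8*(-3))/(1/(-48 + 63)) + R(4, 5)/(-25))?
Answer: -2492216/75 ≈ -33230.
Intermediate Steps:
R(X, K) = -⅔ (R(X, K) = -6*⅑ = -⅔)
-112 + 92*((8*(-3))/(1/(-48 + 63)) + R(4, 5)/(-25)) = -112 + 92*((8*(-3))/(1/(-48 + 63)) - ⅔/(-25)) = -112 + 92*(-24/(1/15) - ⅔*(-1/25)) = -112 + 92*(-24/1/15 + 2/75) = -112 + 92*(-24*15 + 2/75) = -112 + 92*(-360 + 2/75) = -112 + 92*(-26998/75) = -112 - 2483816/75 = -2492216/75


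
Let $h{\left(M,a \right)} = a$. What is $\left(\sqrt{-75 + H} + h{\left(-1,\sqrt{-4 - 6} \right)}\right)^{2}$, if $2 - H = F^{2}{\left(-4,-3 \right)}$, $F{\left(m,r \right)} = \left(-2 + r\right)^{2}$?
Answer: $-708 - 4 \sqrt{1745} \approx -875.09$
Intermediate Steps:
$H = -623$ ($H = 2 - \left(\left(-2 - 3\right)^{2}\right)^{2} = 2 - \left(\left(-5\right)^{2}\right)^{2} = 2 - 25^{2} = 2 - 625 = -623$)
$\left(\sqrt{-75 + H} + h{\left(-1,\sqrt{-4 - 6} \right)}\right)^{2} = \left(\sqrt{-75 - 623} + \sqrt{-4 - 6}\right)^{2} = \left(\sqrt{-698} + \sqrt{-10}\right)^{2} = \left(i \sqrt{698} + i \sqrt{10}\right)^{2} = \left(i \sqrt{10} + i \sqrt{698}\right)^{2}$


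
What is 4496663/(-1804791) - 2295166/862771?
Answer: -422204493341/81953754519 ≈ -5.1517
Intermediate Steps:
4496663/(-1804791) - 2295166/862771 = 4496663*(-1/1804791) - 2295166*1/862771 = -4496663/1804791 - 2295166/862771 = -422204493341/81953754519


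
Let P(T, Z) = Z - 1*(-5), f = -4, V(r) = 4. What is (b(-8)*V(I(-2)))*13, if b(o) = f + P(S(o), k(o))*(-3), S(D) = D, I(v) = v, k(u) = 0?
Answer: -988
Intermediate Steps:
P(T, Z) = 5 + Z (P(T, Z) = Z + 5 = 5 + Z)
b(o) = -19 (b(o) = -4 + (5 + 0)*(-3) = -4 + 5*(-3) = -4 - 15 = -19)
(b(-8)*V(I(-2)))*13 = -19*4*13 = -76*13 = -988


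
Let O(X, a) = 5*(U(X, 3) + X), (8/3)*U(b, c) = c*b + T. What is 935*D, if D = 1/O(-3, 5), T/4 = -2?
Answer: -1496/75 ≈ -19.947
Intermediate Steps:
T = -8 (T = 4*(-2) = -8)
U(b, c) = -3 + 3*b*c/8 (U(b, c) = 3*(c*b - 8)/8 = 3*(b*c - 8)/8 = 3*(-8 + b*c)/8 = -3 + 3*b*c/8)
O(X, a) = -15 + 85*X/8 (O(X, a) = 5*((-3 + (3/8)*X*3) + X) = 5*((-3 + 9*X/8) + X) = 5*(-3 + 17*X/8) = -15 + 85*X/8)
D = -8/375 (D = 1/(-15 + (85/8)*(-3)) = 1/(-15 - 255/8) = 1/(-375/8) = -8/375 ≈ -0.021333)
935*D = 935*(-8/375) = -1496/75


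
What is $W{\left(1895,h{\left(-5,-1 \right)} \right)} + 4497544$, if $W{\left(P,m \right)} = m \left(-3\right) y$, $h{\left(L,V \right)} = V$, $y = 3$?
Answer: $4497553$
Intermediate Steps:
$W{\left(P,m \right)} = - 9 m$ ($W{\left(P,m \right)} = m \left(-3\right) 3 = - 3 m 3 = - 9 m$)
$W{\left(1895,h{\left(-5,-1 \right)} \right)} + 4497544 = \left(-9\right) \left(-1\right) + 4497544 = 9 + 4497544 = 4497553$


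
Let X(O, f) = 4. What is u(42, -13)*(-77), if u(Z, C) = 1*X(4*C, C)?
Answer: -308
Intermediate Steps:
u(Z, C) = 4 (u(Z, C) = 1*4 = 4)
u(42, -13)*(-77) = 4*(-77) = -308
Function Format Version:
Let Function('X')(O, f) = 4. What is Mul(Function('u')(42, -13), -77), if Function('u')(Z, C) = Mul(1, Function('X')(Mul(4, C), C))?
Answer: -308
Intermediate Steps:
Function('u')(Z, C) = 4 (Function('u')(Z, C) = Mul(1, 4) = 4)
Mul(Function('u')(42, -13), -77) = Mul(4, -77) = -308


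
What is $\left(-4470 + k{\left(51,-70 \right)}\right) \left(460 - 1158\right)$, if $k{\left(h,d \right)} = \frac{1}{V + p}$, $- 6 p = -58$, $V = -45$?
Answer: $\frac{165364227}{53} \approx 3.1201 \cdot 10^{6}$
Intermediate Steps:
$p = \frac{29}{3}$ ($p = \left(- \frac{1}{6}\right) \left(-58\right) = \frac{29}{3} \approx 9.6667$)
$k{\left(h,d \right)} = - \frac{3}{106}$ ($k{\left(h,d \right)} = \frac{1}{-45 + \frac{29}{3}} = \frac{1}{- \frac{106}{3}} = - \frac{3}{106}$)
$\left(-4470 + k{\left(51,-70 \right)}\right) \left(460 - 1158\right) = \left(-4470 - \frac{3}{106}\right) \left(460 - 1158\right) = \left(- \frac{473823}{106}\right) \left(-698\right) = \frac{165364227}{53}$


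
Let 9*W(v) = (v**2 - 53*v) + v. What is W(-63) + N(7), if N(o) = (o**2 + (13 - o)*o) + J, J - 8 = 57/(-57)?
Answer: 903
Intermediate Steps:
J = 7 (J = 8 + 57/(-57) = 8 + 57*(-1/57) = 8 - 1 = 7)
W(v) = -52*v/9 + v**2/9 (W(v) = ((v**2 - 53*v) + v)/9 = (v**2 - 52*v)/9 = -52*v/9 + v**2/9)
N(o) = 7 + o**2 + o*(13 - o) (N(o) = (o**2 + (13 - o)*o) + 7 = (o**2 + o*(13 - o)) + 7 = 7 + o**2 + o*(13 - o))
W(-63) + N(7) = (1/9)*(-63)*(-52 - 63) + (7 + 13*7) = (1/9)*(-63)*(-115) + (7 + 91) = 805 + 98 = 903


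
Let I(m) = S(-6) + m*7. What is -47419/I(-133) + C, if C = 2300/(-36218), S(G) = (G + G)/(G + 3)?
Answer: 857644621/16787043 ≈ 51.090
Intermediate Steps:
S(G) = 2*G/(3 + G) (S(G) = (2*G)/(3 + G) = 2*G/(3 + G))
I(m) = 4 + 7*m (I(m) = 2*(-6)/(3 - 6) + m*7 = 2*(-6)/(-3) + 7*m = 2*(-6)*(-⅓) + 7*m = 4 + 7*m)
C = -1150/18109 (C = 2300*(-1/36218) = -1150/18109 ≈ -0.063504)
-47419/I(-133) + C = -47419/(4 + 7*(-133)) - 1150/18109 = -47419/(4 - 931) - 1150/18109 = -47419/(-927) - 1150/18109 = -47419*(-1/927) - 1150/18109 = 47419/927 - 1150/18109 = 857644621/16787043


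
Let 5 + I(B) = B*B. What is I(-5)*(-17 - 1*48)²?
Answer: 84500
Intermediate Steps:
I(B) = -5 + B² (I(B) = -5 + B*B = -5 + B²)
I(-5)*(-17 - 1*48)² = (-5 + (-5)²)*(-17 - 1*48)² = (-5 + 25)*(-17 - 48)² = 20*(-65)² = 20*4225 = 84500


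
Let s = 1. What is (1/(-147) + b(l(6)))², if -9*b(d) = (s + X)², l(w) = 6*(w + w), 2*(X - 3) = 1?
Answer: 1760929/345744 ≈ 5.0932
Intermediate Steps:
X = 7/2 (X = 3 + (½)*1 = 3 + ½ = 7/2 ≈ 3.5000)
l(w) = 12*w (l(w) = 6*(2*w) = 12*w)
b(d) = -9/4 (b(d) = -(1 + 7/2)²/9 = -(9/2)²/9 = -⅑*81/4 = -9/4)
(1/(-147) + b(l(6)))² = (1/(-147) - 9/4)² = (-1/147 - 9/4)² = (-1327/588)² = 1760929/345744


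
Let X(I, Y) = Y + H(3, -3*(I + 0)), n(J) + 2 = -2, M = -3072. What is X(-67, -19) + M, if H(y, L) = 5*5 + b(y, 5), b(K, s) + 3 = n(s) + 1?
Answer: -3072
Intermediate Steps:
n(J) = -4 (n(J) = -2 - 2 = -4)
b(K, s) = -6 (b(K, s) = -3 + (-4 + 1) = -3 - 3 = -6)
H(y, L) = 19 (H(y, L) = 5*5 - 6 = 25 - 6 = 19)
X(I, Y) = 19 + Y (X(I, Y) = Y + 19 = 19 + Y)
X(-67, -19) + M = (19 - 19) - 3072 = 0 - 3072 = -3072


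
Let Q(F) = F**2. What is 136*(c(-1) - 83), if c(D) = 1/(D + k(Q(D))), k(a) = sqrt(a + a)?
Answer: -11152 + 136*sqrt(2) ≈ -10960.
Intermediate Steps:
k(a) = sqrt(2)*sqrt(a) (k(a) = sqrt(2*a) = sqrt(2)*sqrt(a))
c(D) = 1/(D + sqrt(2)*sqrt(D**2))
136*(c(-1) - 83) = 136*(1/(-1 + sqrt(2)*sqrt((-1)**2)) - 83) = 136*(1/(-1 + sqrt(2)*sqrt(1)) - 83) = 136*(1/(-1 + sqrt(2)*1) - 83) = 136*(1/(-1 + sqrt(2)) - 83) = 136*(-83 + 1/(-1 + sqrt(2))) = -11288 + 136/(-1 + sqrt(2))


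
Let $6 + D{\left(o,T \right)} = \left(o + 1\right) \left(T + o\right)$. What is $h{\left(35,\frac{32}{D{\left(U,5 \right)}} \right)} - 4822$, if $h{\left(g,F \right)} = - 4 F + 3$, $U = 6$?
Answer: $- \frac{342277}{71} \approx -4820.8$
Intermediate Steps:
$D{\left(o,T \right)} = -6 + \left(1 + o\right) \left(T + o\right)$ ($D{\left(o,T \right)} = -6 + \left(o + 1\right) \left(T + o\right) = -6 + \left(1 + o\right) \left(T + o\right)$)
$h{\left(g,F \right)} = 3 - 4 F$
$h{\left(35,\frac{32}{D{\left(U,5 \right)}} \right)} - 4822 = \left(3 - 4 \frac{32}{-6 + 5 + 6 + 6^{2} + 5 \cdot 6}\right) - 4822 = \left(3 - 4 \frac{32}{-6 + 5 + 6 + 36 + 30}\right) - 4822 = \left(3 - 4 \cdot \frac{32}{71}\right) - 4822 = \left(3 - 4 \cdot 32 \cdot \frac{1}{71}\right) - 4822 = \left(3 - \frac{128}{71}\right) - 4822 = \frac{85}{71} - 4822 = - \frac{342277}{71}$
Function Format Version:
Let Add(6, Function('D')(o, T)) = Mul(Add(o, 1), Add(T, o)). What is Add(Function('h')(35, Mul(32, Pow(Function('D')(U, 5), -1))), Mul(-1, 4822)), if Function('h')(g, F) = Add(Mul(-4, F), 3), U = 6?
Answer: Rational(-342277, 71) ≈ -4820.8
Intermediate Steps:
Function('D')(o, T) = Add(-6, Mul(Add(1, o), Add(T, o))) (Function('D')(o, T) = Add(-6, Mul(Add(o, 1), Add(T, o))) = Add(-6, Mul(Add(1, o), Add(T, o))))
Function('h')(g, F) = Add(3, Mul(-4, F))
Add(Function('h')(35, Mul(32, Pow(Function('D')(U, 5), -1))), Mul(-1, 4822)) = Add(Add(3, Mul(-4, Mul(32, Pow(Add(-6, 5, 6, Pow(6, 2), Mul(5, 6)), -1)))), Mul(-1, 4822)) = Add(Add(3, Mul(-4, Mul(32, Pow(Add(-6, 5, 6, 36, 30), -1)))), -4822) = Add(Add(3, Mul(-4, Mul(32, Pow(71, -1)))), -4822) = Add(Add(3, Mul(-4, Mul(32, Rational(1, 71)))), -4822) = Add(Add(3, Mul(-4, Rational(32, 71))), -4822) = Add(Add(3, Rational(-128, 71)), -4822) = Add(Rational(85, 71), -4822) = Rational(-342277, 71)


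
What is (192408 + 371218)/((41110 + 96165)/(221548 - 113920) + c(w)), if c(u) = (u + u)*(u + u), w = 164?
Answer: 60661939128/11579188027 ≈ 5.2389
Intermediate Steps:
c(u) = 4*u**2 (c(u) = (2*u)*(2*u) = 4*u**2)
(192408 + 371218)/((41110 + 96165)/(221548 - 113920) + c(w)) = (192408 + 371218)/((41110 + 96165)/(221548 - 113920) + 4*164**2) = 563626/(137275/107628 + 4*26896) = 563626/(137275*(1/107628) + 107584) = 563626/(137275/107628 + 107584) = 563626/(11579188027/107628) = 563626*(107628/11579188027) = 60661939128/11579188027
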